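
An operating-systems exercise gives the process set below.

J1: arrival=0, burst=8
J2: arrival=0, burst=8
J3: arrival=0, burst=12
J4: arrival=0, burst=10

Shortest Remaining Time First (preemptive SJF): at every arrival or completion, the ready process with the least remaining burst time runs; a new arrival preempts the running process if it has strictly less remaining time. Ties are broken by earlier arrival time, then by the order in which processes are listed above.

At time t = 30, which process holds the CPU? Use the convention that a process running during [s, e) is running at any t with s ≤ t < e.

J3

Gantt: | J1 0-8 | J2 8-16 | J4 16-26 | J3 26-38 |
Completion: J1=8  J2=16  J3=38  J4=26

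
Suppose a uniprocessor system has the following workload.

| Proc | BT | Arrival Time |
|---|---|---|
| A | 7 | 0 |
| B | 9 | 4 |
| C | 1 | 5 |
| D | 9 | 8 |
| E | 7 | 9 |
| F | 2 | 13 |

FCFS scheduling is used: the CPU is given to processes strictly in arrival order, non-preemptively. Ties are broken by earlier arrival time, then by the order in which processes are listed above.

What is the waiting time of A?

0

Schedule: | A 0-7 | B 7-16 | C 16-17 | D 17-26 | E 26-33 | F 33-35 |
Completion: A=7  B=16  C=17  D=26  E=33  F=35
Turnaround (C−A): A=7  B=12  C=12  D=18  E=24  F=22
Waiting(A) = turnaround − burst = 7 − 7 = 0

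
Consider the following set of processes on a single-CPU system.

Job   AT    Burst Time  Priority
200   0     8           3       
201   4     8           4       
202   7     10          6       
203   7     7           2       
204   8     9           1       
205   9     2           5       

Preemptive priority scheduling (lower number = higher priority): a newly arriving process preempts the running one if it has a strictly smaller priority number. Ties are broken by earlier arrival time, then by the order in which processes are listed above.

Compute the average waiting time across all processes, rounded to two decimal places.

15.83

Gantt: | 200 0-7 | 203 7-8 | 204 8-17 | 203 17-23 | 200 23-24 | 201 24-32 | 205 32-34 | 202 34-44 |
Completion: 200=24  201=32  202=44  203=23  204=17  205=34
Waiting times: 200=16, 201=20, 202=27, 203=9, 204=0, 205=23
Average waiting = (16+20+27+9+0+23) / 6 = 95/6 = 15.83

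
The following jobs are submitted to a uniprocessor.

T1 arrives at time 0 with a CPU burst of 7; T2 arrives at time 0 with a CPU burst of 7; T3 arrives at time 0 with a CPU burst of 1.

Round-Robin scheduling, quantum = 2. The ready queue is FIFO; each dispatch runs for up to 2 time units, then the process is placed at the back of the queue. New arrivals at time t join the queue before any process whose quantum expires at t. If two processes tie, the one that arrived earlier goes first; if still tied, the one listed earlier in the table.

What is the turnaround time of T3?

Timeline: | T1 0-2 | T2 2-4 | T3 4-5 | T1 5-7 | T2 7-9 | T1 9-11 | T2 11-13 | T1 13-14 | T2 14-15 |
Completion: T1=14  T2=15  T3=5
Turnaround(T3) = completion − arrival = 5 − 0 = 5

5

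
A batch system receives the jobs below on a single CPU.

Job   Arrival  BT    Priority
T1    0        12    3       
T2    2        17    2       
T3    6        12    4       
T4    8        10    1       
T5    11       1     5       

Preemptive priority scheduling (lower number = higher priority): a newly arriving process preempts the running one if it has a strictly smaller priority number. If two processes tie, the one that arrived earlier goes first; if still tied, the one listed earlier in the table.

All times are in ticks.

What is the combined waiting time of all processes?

Timeline: | T1 0-2 | T2 2-8 | T4 8-18 | T2 18-29 | T1 29-39 | T3 39-51 | T5 51-52 |
Completion: T1=39  T2=29  T3=51  T4=18  T5=52
Turnaround (C−A): T1=39  T2=27  T3=45  T4=10  T5=41
Waiting = turnaround − burst: T1=27, T2=10, T3=33, T4=0, T5=40
Total waiting = 27 + 10 + 33 + 0 + 40 = 110

110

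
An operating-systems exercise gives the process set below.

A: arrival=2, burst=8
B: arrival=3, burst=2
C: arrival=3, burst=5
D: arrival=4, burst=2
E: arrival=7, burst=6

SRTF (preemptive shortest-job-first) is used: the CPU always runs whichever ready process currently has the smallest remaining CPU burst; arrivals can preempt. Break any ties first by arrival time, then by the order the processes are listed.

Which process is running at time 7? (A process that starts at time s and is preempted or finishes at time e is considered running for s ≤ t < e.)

Schedule: | idle 0-2 | A 2-3 | B 3-5 | D 5-7 | C 7-12 | E 12-18 | A 18-25 |
Completion: A=25  B=5  C=12  D=7  E=18

C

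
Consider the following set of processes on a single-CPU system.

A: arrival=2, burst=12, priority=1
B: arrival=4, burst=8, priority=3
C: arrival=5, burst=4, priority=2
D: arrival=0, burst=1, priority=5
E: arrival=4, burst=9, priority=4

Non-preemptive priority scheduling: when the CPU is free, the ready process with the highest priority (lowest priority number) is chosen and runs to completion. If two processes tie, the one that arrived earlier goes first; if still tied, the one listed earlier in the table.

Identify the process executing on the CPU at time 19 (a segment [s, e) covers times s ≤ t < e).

B

Gantt: | D 0-1 | idle 1-2 | A 2-14 | C 14-18 | B 18-26 | E 26-35 |
Completion: A=14  B=26  C=18  D=1  E=35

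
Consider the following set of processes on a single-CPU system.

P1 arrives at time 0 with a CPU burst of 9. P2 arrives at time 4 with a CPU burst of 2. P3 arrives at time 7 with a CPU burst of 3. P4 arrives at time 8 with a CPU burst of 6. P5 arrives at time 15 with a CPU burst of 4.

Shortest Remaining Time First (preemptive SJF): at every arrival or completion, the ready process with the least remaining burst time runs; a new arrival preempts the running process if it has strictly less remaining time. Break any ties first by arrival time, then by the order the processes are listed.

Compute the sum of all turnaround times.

Gantt: | P1 0-4 | P2 4-6 | P1 6-7 | P3 7-10 | P1 10-14 | P4 14-15 | P5 15-19 | P4 19-24 |
Completion: P1=14  P2=6  P3=10  P4=24  P5=19
Turnaround (C−A): P1=14  P2=2  P3=3  P4=16  P5=4
Turnaround = completion − arrival: P1=14, P2=2, P3=3, P4=16, P5=4
Total turnaround = 14 + 2 + 3 + 16 + 4 = 39

39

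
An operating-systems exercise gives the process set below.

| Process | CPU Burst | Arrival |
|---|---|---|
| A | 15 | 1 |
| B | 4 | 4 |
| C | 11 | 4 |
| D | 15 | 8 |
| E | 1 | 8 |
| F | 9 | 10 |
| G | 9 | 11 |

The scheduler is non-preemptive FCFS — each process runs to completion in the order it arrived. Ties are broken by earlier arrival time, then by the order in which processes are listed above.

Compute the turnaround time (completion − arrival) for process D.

38

Timeline: | idle 0-1 | A 1-16 | B 16-20 | C 20-31 | D 31-46 | E 46-47 | F 47-56 | G 56-65 |
Completion: A=16  B=20  C=31  D=46  E=47  F=56  G=65
Turnaround (C−A): A=15  B=16  C=27  D=38  E=39  F=46  G=54
Turnaround(D) = completion − arrival = 46 − 8 = 38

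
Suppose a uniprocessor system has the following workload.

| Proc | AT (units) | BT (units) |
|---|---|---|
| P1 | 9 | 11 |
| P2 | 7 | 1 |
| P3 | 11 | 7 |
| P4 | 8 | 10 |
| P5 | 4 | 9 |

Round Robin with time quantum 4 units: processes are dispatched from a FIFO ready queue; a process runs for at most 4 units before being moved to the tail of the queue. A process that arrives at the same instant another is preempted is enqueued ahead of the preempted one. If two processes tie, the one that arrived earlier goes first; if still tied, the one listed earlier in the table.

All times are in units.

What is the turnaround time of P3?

Timeline: | idle 0-4 | P5 4-8 | P2 8-9 | P4 9-13 | P5 13-17 | P1 17-21 | P3 21-25 | P4 25-29 | P5 29-30 | P1 30-34 | P3 34-37 | P4 37-39 | P1 39-42 |
Completion: P1=42  P2=9  P3=37  P4=39  P5=30
Turnaround (C−A): P1=33  P2=2  P3=26  P4=31  P5=26
Turnaround(P3) = completion − arrival = 37 − 11 = 26

26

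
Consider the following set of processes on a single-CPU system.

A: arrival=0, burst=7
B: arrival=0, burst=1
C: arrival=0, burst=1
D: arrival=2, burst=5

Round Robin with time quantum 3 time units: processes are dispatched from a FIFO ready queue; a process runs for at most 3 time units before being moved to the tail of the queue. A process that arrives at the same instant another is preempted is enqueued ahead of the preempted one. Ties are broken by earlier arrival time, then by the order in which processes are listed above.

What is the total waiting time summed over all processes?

Schedule: | A 0-3 | B 3-4 | C 4-5 | D 5-8 | A 8-11 | D 11-13 | A 13-14 |
Completion: A=14  B=4  C=5  D=13
Turnaround (C−A): A=14  B=4  C=5  D=11
Waiting = turnaround − burst: A=7, B=3, C=4, D=6
Total waiting = 7 + 3 + 4 + 6 = 20

20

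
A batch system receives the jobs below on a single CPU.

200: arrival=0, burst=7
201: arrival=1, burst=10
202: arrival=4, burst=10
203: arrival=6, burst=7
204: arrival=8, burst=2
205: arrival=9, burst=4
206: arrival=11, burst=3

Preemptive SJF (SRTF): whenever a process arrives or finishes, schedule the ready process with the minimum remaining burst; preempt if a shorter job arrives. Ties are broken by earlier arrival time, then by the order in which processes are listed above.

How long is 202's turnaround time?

39

Gantt: | 200 0-7 | 203 7-8 | 204 8-10 | 205 10-14 | 206 14-17 | 203 17-23 | 201 23-33 | 202 33-43 |
Completion: 200=7  201=33  202=43  203=23  204=10  205=14  206=17
Turnaround (C−A): 200=7  201=32  202=39  203=17  204=2  205=5  206=6
Turnaround(202) = completion − arrival = 43 − 4 = 39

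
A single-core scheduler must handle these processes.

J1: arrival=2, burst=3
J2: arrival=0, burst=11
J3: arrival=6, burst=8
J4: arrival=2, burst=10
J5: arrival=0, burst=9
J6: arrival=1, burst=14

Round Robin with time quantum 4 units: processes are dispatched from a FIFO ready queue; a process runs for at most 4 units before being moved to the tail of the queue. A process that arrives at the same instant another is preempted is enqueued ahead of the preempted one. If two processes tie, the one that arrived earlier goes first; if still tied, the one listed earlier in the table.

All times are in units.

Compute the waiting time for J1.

10

Timeline: | J2 0-4 | J5 4-8 | J6 8-12 | J1 12-15 | J4 15-19 | J2 19-23 | J3 23-27 | J5 27-31 | J6 31-35 | J4 35-39 | J2 39-42 | J3 42-46 | J5 46-47 | J6 47-51 | J4 51-53 | J6 53-55 |
Completion: J1=15  J2=42  J3=46  J4=53  J5=47  J6=55
Turnaround (C−A): J1=13  J2=42  J3=40  J4=51  J5=47  J6=54
Waiting(J1) = turnaround − burst = 13 − 3 = 10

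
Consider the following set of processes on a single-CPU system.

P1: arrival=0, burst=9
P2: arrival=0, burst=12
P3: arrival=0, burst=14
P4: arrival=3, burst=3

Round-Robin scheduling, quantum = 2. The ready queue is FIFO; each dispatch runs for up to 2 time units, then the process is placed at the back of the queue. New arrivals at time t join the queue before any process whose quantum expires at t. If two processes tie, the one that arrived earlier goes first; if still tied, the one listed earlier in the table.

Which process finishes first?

Gantt: | P1 0-2 | P2 2-4 | P3 4-6 | P1 6-8 | P4 8-10 | P2 10-12 | P3 12-14 | P1 14-16 | P4 16-17 | P2 17-19 | P3 19-21 | P1 21-23 | P2 23-25 | P3 25-27 | P1 27-28 | P2 28-30 | P3 30-32 | P2 32-34 | P3 34-38 |
Completion: P1=28  P2=34  P3=38  P4=17
Turnaround (C−A): P1=28  P2=34  P3=38  P4=14
Finish order: P4 → P1 → P2 → P3

P4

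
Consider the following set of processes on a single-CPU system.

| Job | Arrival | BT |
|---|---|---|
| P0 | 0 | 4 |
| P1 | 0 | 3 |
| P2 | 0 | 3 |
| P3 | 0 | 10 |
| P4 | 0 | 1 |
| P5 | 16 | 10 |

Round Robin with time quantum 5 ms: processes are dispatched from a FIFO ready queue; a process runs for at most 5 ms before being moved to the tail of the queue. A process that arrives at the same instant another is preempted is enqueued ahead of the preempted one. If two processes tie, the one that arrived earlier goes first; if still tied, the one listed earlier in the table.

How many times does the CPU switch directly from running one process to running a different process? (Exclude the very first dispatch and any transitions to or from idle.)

6

Schedule: | P0 0-4 | P1 4-7 | P2 7-10 | P3 10-15 | P4 15-16 | P3 16-21 | P5 21-31 |
Completion: P0=4  P1=7  P2=10  P3=21  P4=16  P5=31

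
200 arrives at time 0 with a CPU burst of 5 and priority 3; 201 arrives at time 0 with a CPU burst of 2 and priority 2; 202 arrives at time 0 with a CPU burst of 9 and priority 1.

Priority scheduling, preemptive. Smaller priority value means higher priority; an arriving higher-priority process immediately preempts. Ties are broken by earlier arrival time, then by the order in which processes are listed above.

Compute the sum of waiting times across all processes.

20

Gantt: | 202 0-9 | 201 9-11 | 200 11-16 |
Completion: 200=16  201=11  202=9
Waiting = turnaround − burst: 200=11, 201=9, 202=0
Total waiting = 11 + 9 + 0 = 20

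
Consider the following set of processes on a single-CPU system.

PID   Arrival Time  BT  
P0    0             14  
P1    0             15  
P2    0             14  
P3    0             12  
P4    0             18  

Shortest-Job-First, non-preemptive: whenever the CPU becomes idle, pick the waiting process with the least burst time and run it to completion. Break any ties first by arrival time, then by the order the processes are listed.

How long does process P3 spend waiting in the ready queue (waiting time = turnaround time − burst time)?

0

Schedule: | P3 0-12 | P0 12-26 | P2 26-40 | P1 40-55 | P4 55-73 |
Completion: P0=26  P1=55  P2=40  P3=12  P4=73
Waiting(P3) = turnaround − burst = 12 − 12 = 0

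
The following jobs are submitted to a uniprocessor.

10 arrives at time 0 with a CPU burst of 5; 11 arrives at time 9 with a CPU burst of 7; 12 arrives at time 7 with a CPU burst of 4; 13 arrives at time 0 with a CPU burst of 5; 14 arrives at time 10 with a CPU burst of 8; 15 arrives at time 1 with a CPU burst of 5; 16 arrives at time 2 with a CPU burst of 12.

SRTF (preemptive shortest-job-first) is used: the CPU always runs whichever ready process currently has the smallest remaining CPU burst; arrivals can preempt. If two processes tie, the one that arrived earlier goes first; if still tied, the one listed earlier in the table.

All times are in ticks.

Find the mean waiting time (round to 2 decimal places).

Gantt: | 10 0-5 | 13 5-10 | 12 10-14 | 15 14-19 | 11 19-26 | 14 26-34 | 16 34-46 |
Completion: 10=5  11=26  12=14  13=10  14=34  15=19  16=46
Waiting times: 10=0, 11=10, 12=3, 13=5, 14=16, 15=13, 16=32
Average waiting = (0+10+3+5+16+13+32) / 7 = 79/7 = 11.29

11.29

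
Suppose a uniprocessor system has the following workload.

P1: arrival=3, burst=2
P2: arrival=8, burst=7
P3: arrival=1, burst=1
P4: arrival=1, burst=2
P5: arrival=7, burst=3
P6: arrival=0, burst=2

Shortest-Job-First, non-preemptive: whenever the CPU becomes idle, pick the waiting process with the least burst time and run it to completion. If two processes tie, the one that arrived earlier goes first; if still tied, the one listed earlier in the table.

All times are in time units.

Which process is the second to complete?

P3

Timeline: | P6 0-2 | P3 2-3 | P4 3-5 | P1 5-7 | P5 7-10 | P2 10-17 |
Completion: P1=7  P2=17  P3=3  P4=5  P5=10  P6=2
Finish order: P6 → P3 → P4 → P1 → P5 → P2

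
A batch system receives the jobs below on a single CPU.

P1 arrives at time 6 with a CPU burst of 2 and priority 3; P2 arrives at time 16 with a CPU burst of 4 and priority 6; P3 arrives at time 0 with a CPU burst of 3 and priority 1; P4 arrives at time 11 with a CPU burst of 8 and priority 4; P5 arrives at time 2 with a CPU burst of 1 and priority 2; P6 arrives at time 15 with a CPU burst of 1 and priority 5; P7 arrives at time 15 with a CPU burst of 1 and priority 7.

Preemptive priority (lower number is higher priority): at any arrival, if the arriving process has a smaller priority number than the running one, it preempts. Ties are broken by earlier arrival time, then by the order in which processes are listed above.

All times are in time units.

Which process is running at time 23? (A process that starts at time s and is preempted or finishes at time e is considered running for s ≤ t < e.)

P2

Timeline: | P3 0-3 | P5 3-4 | idle 4-6 | P1 6-8 | idle 8-11 | P4 11-19 | P6 19-20 | P2 20-24 | P7 24-25 |
Completion: P1=8  P2=24  P3=3  P4=19  P5=4  P6=20  P7=25
Turnaround (C−A): P1=2  P2=8  P3=3  P4=8  P5=2  P6=5  P7=10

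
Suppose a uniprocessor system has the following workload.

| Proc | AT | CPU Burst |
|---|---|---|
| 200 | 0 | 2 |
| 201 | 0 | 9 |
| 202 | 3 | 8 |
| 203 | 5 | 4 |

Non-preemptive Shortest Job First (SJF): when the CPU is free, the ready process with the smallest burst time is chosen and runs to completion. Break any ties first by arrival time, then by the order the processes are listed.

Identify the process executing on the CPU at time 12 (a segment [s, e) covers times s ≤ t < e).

Schedule: | 200 0-2 | 201 2-11 | 203 11-15 | 202 15-23 |
Completion: 200=2  201=11  202=23  203=15
Turnaround (C−A): 200=2  201=11  202=20  203=10

203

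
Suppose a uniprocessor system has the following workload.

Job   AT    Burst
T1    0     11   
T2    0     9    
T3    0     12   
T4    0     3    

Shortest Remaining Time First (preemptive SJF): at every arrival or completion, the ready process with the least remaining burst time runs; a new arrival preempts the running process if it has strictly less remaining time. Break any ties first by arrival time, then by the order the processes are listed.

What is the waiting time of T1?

Timeline: | T4 0-3 | T2 3-12 | T1 12-23 | T3 23-35 |
Completion: T1=23  T2=12  T3=35  T4=3
Turnaround (C−A): T1=23  T2=12  T3=35  T4=3
Waiting(T1) = turnaround − burst = 23 − 11 = 12

12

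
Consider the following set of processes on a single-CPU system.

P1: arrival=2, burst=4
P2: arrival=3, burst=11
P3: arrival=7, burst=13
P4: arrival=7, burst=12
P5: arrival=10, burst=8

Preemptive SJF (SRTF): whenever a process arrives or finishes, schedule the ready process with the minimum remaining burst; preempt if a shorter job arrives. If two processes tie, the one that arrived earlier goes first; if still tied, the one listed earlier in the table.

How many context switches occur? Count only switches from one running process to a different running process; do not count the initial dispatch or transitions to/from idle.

4

Schedule: | idle 0-2 | P1 2-6 | P2 6-17 | P5 17-25 | P4 25-37 | P3 37-50 |
Completion: P1=6  P2=17  P3=50  P4=37  P5=25
Turnaround (C−A): P1=4  P2=14  P3=43  P4=30  P5=15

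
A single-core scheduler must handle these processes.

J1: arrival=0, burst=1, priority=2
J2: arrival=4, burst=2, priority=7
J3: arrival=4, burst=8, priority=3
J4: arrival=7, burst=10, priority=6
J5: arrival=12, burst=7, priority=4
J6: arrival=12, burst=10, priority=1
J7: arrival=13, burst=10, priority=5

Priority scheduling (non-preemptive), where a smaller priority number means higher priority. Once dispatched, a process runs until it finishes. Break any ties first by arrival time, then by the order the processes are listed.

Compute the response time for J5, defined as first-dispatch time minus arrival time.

10

Timeline: | J1 0-1 | idle 1-4 | J3 4-12 | J6 12-22 | J5 22-29 | J7 29-39 | J4 39-49 | J2 49-51 |
Completion: J1=1  J2=51  J3=12  J4=49  J5=29  J6=22  J7=39
Turnaround (C−A): J1=1  J2=47  J3=8  J4=42  J5=17  J6=10  J7=26
Response(J5) = first start − arrival = 22 − 12 = 10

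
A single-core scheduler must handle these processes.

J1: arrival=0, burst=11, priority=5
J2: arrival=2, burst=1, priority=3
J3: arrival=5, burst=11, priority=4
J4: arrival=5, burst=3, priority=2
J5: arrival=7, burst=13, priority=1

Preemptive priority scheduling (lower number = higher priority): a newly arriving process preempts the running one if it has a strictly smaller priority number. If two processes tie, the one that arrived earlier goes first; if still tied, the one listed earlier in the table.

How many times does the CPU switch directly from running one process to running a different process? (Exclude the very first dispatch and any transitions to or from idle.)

Gantt: | J1 0-2 | J2 2-3 | J1 3-5 | J4 5-7 | J5 7-20 | J4 20-21 | J3 21-32 | J1 32-39 |
Completion: J1=39  J2=3  J3=32  J4=21  J5=20
Turnaround (C−A): J1=39  J2=1  J3=27  J4=16  J5=13

7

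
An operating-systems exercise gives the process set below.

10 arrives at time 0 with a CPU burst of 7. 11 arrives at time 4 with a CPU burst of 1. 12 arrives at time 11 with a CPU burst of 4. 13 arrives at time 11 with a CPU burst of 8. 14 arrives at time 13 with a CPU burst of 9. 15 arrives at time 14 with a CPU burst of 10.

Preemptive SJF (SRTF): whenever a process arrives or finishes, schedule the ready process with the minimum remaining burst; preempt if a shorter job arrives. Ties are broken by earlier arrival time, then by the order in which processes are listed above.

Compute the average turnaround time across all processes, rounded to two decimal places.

Timeline: | 10 0-4 | 11 4-5 | 10 5-8 | idle 8-11 | 12 11-15 | 13 15-23 | 14 23-32 | 15 32-42 |
Completion: 10=8  11=5  12=15  13=23  14=32  15=42
Turnaround (C−A): 10=8  11=1  12=4  13=12  14=19  15=28
Turnaround times: 10=8, 11=1, 12=4, 13=12, 14=19, 15=28
Average turnaround = (8+1+4+12+19+28) / 6 = 72/6 = 12.00

12.00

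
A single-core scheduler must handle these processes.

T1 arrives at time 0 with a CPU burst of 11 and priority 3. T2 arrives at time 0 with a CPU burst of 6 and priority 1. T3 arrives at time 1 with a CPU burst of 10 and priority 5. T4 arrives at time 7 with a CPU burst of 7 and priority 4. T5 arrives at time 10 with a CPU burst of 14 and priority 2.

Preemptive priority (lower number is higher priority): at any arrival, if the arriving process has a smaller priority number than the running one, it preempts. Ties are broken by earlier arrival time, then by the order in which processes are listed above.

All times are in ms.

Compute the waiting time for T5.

0

Schedule: | T2 0-6 | T1 6-10 | T5 10-24 | T1 24-31 | T4 31-38 | T3 38-48 |
Completion: T1=31  T2=6  T3=48  T4=38  T5=24
Waiting(T5) = turnaround − burst = 14 − 14 = 0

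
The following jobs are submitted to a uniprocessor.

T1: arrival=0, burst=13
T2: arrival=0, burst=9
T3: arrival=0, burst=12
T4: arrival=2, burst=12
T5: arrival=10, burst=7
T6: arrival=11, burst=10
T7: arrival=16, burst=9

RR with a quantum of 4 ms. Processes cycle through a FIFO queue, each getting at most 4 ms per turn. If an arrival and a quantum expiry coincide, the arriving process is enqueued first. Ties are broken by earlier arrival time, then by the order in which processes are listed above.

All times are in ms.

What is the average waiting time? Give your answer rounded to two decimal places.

47.14

Gantt: | T1 0-4 | T2 4-8 | T3 8-12 | T4 12-16 | T1 16-20 | T2 20-24 | T5 24-28 | T6 28-32 | T3 32-36 | T7 36-40 | T4 40-44 | T1 44-48 | T2 48-49 | T5 49-52 | T6 52-56 | T3 56-60 | T7 60-64 | T4 64-68 | T1 68-69 | T6 69-71 | T7 71-72 |
Completion: T1=69  T2=49  T3=60  T4=68  T5=52  T6=71  T7=72
Turnaround (C−A): T1=69  T2=49  T3=60  T4=66  T5=42  T6=60  T7=56
Waiting times: T1=56, T2=40, T3=48, T4=54, T5=35, T6=50, T7=47
Average waiting = (56+40+48+54+35+50+47) / 7 = 330/7 = 47.14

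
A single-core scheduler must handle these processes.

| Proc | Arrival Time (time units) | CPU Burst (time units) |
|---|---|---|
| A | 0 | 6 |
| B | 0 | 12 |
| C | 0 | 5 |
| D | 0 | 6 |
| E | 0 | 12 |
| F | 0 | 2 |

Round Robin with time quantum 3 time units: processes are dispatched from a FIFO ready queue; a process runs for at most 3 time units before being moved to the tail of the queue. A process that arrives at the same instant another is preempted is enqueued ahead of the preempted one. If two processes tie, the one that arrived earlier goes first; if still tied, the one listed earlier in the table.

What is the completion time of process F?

17

Gantt: | A 0-3 | B 3-6 | C 6-9 | D 9-12 | E 12-15 | F 15-17 | A 17-20 | B 20-23 | C 23-25 | D 25-28 | E 28-31 | B 31-34 | E 34-37 | B 37-40 | E 40-43 |
Completion: A=20  B=40  C=25  D=28  E=43  F=17
Turnaround (C−A): A=20  B=40  C=25  D=28  E=43  F=17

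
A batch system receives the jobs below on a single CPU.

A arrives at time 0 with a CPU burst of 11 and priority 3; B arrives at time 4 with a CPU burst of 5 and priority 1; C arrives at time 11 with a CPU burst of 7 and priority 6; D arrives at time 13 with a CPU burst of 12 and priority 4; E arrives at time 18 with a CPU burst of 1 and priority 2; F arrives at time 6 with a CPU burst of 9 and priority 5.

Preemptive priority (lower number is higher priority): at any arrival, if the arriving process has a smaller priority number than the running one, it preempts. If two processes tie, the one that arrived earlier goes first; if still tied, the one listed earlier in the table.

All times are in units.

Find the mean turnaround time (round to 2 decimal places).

Gantt: | A 0-4 | B 4-9 | A 9-16 | D 16-18 | E 18-19 | D 19-29 | F 29-38 | C 38-45 |
Completion: A=16  B=9  C=45  D=29  E=19  F=38
Turnaround (C−A): A=16  B=5  C=34  D=16  E=1  F=32
Turnaround times: A=16, B=5, C=34, D=16, E=1, F=32
Average turnaround = (16+5+34+16+1+32) / 6 = 104/6 = 17.33

17.33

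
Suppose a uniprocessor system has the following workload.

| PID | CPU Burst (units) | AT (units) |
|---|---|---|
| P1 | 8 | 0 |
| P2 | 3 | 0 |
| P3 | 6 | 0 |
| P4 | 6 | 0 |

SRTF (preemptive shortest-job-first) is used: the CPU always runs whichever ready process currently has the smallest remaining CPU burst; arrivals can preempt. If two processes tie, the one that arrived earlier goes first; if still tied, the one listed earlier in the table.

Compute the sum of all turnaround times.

Gantt: | P2 0-3 | P3 3-9 | P4 9-15 | P1 15-23 |
Completion: P1=23  P2=3  P3=9  P4=15
Turnaround (C−A): P1=23  P2=3  P3=9  P4=15
Turnaround = completion − arrival: P1=23, P2=3, P3=9, P4=15
Total turnaround = 23 + 3 + 9 + 15 = 50

50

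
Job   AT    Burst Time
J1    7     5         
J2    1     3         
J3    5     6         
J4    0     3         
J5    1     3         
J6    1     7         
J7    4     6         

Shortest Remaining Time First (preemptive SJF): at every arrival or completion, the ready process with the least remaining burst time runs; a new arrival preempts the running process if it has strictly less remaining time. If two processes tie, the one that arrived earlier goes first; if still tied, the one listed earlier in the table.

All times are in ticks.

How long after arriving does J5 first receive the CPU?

5

Schedule: | J4 0-3 | J2 3-6 | J5 6-9 | J1 9-14 | J7 14-20 | J3 20-26 | J6 26-33 |
Completion: J1=14  J2=6  J3=26  J4=3  J5=9  J6=33  J7=20
Response(J5) = first start − arrival = 6 − 1 = 5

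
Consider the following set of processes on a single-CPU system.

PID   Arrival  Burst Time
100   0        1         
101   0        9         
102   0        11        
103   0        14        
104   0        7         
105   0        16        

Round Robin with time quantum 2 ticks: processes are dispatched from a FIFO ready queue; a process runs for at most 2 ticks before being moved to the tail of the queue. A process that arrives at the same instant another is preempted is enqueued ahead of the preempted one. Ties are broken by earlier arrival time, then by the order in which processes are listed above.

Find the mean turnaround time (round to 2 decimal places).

Schedule: | 100 0-1 | 101 1-3 | 102 3-5 | 103 5-7 | 104 7-9 | 105 9-11 | 101 11-13 | 102 13-15 | 103 15-17 | 104 17-19 | 105 19-21 | 101 21-23 | 102 23-25 | 103 25-27 | 104 27-29 | 105 29-31 | 101 31-33 | 102 33-35 | 103 35-37 | 104 37-38 | 105 38-40 | 101 40-41 | 102 41-43 | 103 43-45 | 105 45-47 | 102 47-48 | 103 48-50 | 105 50-52 | 103 52-54 | 105 54-58 |
Completion: 100=1  101=41  102=48  103=54  104=38  105=58
Turnaround times: 100=1, 101=41, 102=48, 103=54, 104=38, 105=58
Average turnaround = (1+41+48+54+38+58) / 6 = 240/6 = 40.00

40.00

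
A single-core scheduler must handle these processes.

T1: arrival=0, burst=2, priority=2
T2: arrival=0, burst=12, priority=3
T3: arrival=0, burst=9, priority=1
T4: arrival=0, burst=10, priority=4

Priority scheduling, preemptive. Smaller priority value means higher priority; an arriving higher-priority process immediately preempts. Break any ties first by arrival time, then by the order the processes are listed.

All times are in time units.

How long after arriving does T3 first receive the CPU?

Gantt: | T3 0-9 | T1 9-11 | T2 11-23 | T4 23-33 |
Completion: T1=11  T2=23  T3=9  T4=33
Response(T3) = first start − arrival = 0 − 0 = 0

0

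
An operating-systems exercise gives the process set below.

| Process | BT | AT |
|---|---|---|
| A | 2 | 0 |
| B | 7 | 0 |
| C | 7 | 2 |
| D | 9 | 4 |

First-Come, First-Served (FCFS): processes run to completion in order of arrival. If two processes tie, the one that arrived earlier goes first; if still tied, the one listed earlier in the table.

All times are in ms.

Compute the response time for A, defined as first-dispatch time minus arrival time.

0

Schedule: | A 0-2 | B 2-9 | C 9-16 | D 16-25 |
Completion: A=2  B=9  C=16  D=25
Turnaround (C−A): A=2  B=9  C=14  D=21
Response(A) = first start − arrival = 0 − 0 = 0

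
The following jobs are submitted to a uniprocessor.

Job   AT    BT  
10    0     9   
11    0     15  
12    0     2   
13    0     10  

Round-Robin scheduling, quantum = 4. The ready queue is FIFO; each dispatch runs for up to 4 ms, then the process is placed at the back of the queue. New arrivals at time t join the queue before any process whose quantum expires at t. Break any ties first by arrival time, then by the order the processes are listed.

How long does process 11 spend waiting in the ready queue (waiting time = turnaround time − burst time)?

21

Timeline: | 10 0-4 | 11 4-8 | 12 8-10 | 13 10-14 | 10 14-18 | 11 18-22 | 13 22-26 | 10 26-27 | 11 27-31 | 13 31-33 | 11 33-36 |
Completion: 10=27  11=36  12=10  13=33
Turnaround (C−A): 10=27  11=36  12=10  13=33
Waiting(11) = turnaround − burst = 36 − 15 = 21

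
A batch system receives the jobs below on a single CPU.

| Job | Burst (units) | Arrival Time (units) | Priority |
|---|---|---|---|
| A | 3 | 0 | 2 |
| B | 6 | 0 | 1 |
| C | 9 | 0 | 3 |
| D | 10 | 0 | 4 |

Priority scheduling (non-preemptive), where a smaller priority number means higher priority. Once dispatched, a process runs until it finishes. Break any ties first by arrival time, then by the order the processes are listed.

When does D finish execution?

Timeline: | B 0-6 | A 6-9 | C 9-18 | D 18-28 |
Completion: A=9  B=6  C=18  D=28
Turnaround (C−A): A=9  B=6  C=18  D=28

28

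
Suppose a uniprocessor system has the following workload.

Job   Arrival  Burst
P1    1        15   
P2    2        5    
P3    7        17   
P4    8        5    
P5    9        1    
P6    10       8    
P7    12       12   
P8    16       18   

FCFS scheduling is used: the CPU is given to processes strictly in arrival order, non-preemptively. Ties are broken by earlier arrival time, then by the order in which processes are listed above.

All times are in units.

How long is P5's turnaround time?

Schedule: | idle 0-1 | P1 1-16 | P2 16-21 | P3 21-38 | P4 38-43 | P5 43-44 | P6 44-52 | P7 52-64 | P8 64-82 |
Completion: P1=16  P2=21  P3=38  P4=43  P5=44  P6=52  P7=64  P8=82
Turnaround (C−A): P1=15  P2=19  P3=31  P4=35  P5=35  P6=42  P7=52  P8=66
Turnaround(P5) = completion − arrival = 44 − 9 = 35

35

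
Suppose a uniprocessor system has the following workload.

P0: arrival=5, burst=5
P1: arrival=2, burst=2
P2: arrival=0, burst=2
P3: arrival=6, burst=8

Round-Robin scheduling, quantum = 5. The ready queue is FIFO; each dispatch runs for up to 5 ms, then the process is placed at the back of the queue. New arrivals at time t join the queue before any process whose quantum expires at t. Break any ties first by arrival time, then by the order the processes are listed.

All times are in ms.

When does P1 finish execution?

4

Schedule: | P2 0-2 | P1 2-4 | idle 4-5 | P0 5-10 | P3 10-18 |
Completion: P0=10  P1=4  P2=2  P3=18
Turnaround (C−A): P0=5  P1=2  P2=2  P3=12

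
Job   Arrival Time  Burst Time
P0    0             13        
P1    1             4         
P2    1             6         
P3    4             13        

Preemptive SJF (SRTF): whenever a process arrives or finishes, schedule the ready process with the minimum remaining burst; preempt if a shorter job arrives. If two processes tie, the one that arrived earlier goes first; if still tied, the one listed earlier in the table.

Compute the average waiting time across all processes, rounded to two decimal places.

Gantt: | P0 0-1 | P1 1-5 | P2 5-11 | P0 11-23 | P3 23-36 |
Completion: P0=23  P1=5  P2=11  P3=36
Waiting times: P0=10, P1=0, P2=4, P3=19
Average waiting = (10+0+4+19) / 4 = 33/4 = 8.25

8.25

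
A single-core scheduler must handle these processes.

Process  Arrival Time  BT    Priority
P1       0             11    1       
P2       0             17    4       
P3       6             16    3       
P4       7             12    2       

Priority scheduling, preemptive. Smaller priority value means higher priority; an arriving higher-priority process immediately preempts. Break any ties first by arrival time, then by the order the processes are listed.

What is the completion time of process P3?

Timeline: | P1 0-11 | P4 11-23 | P3 23-39 | P2 39-56 |
Completion: P1=11  P2=56  P3=39  P4=23

39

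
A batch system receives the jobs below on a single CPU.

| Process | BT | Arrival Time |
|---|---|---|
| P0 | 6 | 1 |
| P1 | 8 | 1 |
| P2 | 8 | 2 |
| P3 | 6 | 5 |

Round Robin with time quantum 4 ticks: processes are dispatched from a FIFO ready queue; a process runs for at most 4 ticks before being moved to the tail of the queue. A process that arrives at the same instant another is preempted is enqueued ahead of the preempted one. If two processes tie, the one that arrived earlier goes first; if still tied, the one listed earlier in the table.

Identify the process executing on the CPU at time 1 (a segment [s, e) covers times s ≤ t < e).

P0

Timeline: | idle 0-1 | P0 1-5 | P1 5-9 | P2 9-13 | P3 13-17 | P0 17-19 | P1 19-23 | P2 23-27 | P3 27-29 |
Completion: P0=19  P1=23  P2=27  P3=29
Turnaround (C−A): P0=18  P1=22  P2=25  P3=24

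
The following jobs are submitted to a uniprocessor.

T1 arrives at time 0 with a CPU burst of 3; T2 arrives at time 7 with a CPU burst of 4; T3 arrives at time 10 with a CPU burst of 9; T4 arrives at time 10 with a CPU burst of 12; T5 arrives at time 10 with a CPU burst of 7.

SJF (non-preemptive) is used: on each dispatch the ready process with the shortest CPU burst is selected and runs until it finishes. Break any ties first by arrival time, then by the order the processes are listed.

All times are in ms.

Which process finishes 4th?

T3

Schedule: | T1 0-3 | idle 3-7 | T2 7-11 | T5 11-18 | T3 18-27 | T4 27-39 |
Completion: T1=3  T2=11  T3=27  T4=39  T5=18
Turnaround (C−A): T1=3  T2=4  T3=17  T4=29  T5=8
Finish order: T1 → T2 → T5 → T3 → T4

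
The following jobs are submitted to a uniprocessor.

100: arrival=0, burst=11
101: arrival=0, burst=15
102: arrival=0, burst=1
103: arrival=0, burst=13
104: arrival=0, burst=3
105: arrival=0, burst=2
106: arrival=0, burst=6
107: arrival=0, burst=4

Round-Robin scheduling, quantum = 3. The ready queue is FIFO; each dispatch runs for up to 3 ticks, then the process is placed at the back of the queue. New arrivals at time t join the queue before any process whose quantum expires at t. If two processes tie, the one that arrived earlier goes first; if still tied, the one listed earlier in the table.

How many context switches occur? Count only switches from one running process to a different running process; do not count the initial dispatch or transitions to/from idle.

Timeline: | 100 0-3 | 101 3-6 | 102 6-7 | 103 7-10 | 104 10-13 | 105 13-15 | 106 15-18 | 107 18-21 | 100 21-24 | 101 24-27 | 103 27-30 | 106 30-33 | 107 33-34 | 100 34-37 | 101 37-40 | 103 40-43 | 100 43-45 | 101 45-48 | 103 48-51 | 101 51-54 | 103 54-55 |
Completion: 100=45  101=54  102=7  103=55  104=13  105=15  106=33  107=34

20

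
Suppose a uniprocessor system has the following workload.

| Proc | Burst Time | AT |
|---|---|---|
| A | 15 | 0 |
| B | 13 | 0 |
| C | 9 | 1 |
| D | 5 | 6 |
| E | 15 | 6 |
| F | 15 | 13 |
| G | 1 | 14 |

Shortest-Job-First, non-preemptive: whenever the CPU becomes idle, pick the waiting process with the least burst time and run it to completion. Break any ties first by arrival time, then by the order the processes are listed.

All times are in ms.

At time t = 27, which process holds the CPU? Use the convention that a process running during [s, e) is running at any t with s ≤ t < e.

C

Timeline: | B 0-13 | D 13-18 | G 18-19 | C 19-28 | A 28-43 | E 43-58 | F 58-73 |
Completion: A=43  B=13  C=28  D=18  E=58  F=73  G=19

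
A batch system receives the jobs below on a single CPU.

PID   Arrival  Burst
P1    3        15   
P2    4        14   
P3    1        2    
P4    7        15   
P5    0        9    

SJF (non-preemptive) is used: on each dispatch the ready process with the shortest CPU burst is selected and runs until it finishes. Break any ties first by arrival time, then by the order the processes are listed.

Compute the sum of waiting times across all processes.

70

Gantt: | P5 0-9 | P3 9-11 | P2 11-25 | P1 25-40 | P4 40-55 |
Completion: P1=40  P2=25  P3=11  P4=55  P5=9
Turnaround (C−A): P1=37  P2=21  P3=10  P4=48  P5=9
Waiting = turnaround − burst: P1=22, P2=7, P3=8, P4=33, P5=0
Total waiting = 22 + 7 + 8 + 33 + 0 = 70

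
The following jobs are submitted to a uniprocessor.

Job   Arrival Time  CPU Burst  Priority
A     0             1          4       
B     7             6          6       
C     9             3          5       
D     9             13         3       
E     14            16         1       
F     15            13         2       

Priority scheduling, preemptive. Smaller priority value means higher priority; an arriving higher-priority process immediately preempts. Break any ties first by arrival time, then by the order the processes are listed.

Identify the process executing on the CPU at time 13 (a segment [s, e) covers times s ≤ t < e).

Gantt: | A 0-1 | idle 1-7 | B 7-9 | D 9-14 | E 14-30 | F 30-43 | D 43-51 | C 51-54 | B 54-58 |
Completion: A=1  B=58  C=54  D=51  E=30  F=43

D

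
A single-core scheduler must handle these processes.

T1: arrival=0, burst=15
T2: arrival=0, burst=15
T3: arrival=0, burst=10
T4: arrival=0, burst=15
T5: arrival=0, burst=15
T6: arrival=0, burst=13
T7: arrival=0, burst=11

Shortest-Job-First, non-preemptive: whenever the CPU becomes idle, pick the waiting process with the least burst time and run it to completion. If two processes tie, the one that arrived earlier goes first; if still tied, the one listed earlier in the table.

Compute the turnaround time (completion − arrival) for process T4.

79

Timeline: | T3 0-10 | T7 10-21 | T6 21-34 | T1 34-49 | T2 49-64 | T4 64-79 | T5 79-94 |
Completion: T1=49  T2=64  T3=10  T4=79  T5=94  T6=34  T7=21
Turnaround (C−A): T1=49  T2=64  T3=10  T4=79  T5=94  T6=34  T7=21
Turnaround(T4) = completion − arrival = 79 − 0 = 79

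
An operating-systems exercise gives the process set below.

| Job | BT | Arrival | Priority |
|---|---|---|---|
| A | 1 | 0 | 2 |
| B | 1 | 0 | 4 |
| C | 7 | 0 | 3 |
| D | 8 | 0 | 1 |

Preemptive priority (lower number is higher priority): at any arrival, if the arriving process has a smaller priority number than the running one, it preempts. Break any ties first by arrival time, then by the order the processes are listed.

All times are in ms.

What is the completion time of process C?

Timeline: | D 0-8 | A 8-9 | C 9-16 | B 16-17 |
Completion: A=9  B=17  C=16  D=8

16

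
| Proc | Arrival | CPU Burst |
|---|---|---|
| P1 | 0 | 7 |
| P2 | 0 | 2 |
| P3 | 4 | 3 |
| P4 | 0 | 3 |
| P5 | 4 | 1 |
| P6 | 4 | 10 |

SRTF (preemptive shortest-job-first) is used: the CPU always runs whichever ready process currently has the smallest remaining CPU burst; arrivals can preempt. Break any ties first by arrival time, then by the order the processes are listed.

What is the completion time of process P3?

Timeline: | P2 0-2 | P4 2-5 | P5 5-6 | P3 6-9 | P1 9-16 | P6 16-26 |
Completion: P1=16  P2=2  P3=9  P4=5  P5=6  P6=26
Turnaround (C−A): P1=16  P2=2  P3=5  P4=5  P5=2  P6=22

9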